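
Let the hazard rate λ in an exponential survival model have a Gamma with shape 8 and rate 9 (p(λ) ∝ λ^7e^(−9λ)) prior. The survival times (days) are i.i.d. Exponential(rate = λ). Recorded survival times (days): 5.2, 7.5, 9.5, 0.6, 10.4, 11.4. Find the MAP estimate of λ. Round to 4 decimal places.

The Exponential(rate=λ) likelihood is ∝ λ^n e^(−λΣtᵢ). Here n = 6 and Σtᵢ = 5.2 + 7.5 + 9.5 + 0.6 + 10.4 + 11.4 = 44.6.
Posterior ∝ λ^7e^(−9λ) · λ^6e^(−44.6λ) = λ^13e^(−53.6λ), i.e. Gamma(14, 53.6).
Mode = (a−1)/b = 13/53.6 ≈ 0.2425.

λ̂_MAP = 0.2425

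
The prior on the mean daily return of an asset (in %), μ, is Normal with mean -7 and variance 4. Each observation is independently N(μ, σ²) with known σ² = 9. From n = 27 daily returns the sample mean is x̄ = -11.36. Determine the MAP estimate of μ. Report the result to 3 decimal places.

μ̂_MAP = -11.025

n = 27, x̄ = -11.36.
For a Normal prior and Normal likelihood with known variance, the posterior is Normal; its mode equals its mean, the precision-weighted average.
Prior precision 1/σ₀² = 1/4 = 0.25; data precision n/σ² = 27/9 = 3.
μ̂ = (0.25·(-7) + 3·(-11.36)) / (0.25 + 3) = (-35.83)/3.25 = -3583/325 ≈ -11.025.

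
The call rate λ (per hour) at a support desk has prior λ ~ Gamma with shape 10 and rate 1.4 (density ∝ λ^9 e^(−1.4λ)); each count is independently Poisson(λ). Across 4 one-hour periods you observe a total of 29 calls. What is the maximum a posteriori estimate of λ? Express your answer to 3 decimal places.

Σxᵢ = 29, n = 4.
Posterior ∝ λ^9e^(−1.4λ) · λ^29e^(−4λ) = λ^38e^(−5.4λ), i.e. Gamma(shape=39, rate=5.4).
The mode of a Gamma(a, b) with a ≥ 1 (shape–rate) is (a−1)/b = 38/5.4 ≈ 7.037.

λ̂_MAP = 7.037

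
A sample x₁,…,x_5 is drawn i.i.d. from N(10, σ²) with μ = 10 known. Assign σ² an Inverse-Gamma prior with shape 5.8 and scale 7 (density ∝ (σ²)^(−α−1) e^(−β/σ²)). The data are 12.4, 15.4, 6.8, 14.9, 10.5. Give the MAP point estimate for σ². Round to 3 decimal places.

σ̂²_MAP = 4.485

Sum of squared deviations about the known mean: SS = (12.4−10)² + (15.4−10)² + (6.8−10)² + (14.9−10)² + (10.5−10)² = 69.42.
The Normal likelihood contributes (σ²)^(−n/2) exp(−SS/(2σ²)), so the posterior is Inverse-Gamma(α + n/2, β + SS/2) = Inverse-Gamma(8.3, 41.71).
The mode of Inverse-Gamma(a, b) is b/(a+1) = 41.71/9.3 ≈ 4.485.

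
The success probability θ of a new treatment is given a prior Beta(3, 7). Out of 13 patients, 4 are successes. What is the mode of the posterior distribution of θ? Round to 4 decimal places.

θ̂_MAP = 0.2857

Prior: Beta(3, 7).
Data: 4 successes in 13 trials. The binomial likelihood contributes θ^4(1−θ)^9, so the posterior is Beta(3+4, 7+9) = Beta(7, 16).
For Beta(a, b) with a, b > 1 the mode is (a−1)/(a+b−2) = 6/21 ≈ 0.2857.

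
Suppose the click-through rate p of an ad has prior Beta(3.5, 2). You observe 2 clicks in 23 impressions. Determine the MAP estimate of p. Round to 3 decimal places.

Prior: Beta(3.5, 2).
Data: 2 successes in 23 trials. The binomial likelihood contributes p^2(1−p)^21, so the posterior is Beta(3.5+2, 2+21) = Beta(5.5, 23).
For Beta(a, b) with a, b > 1 the mode is (a−1)/(a+b−2) = 4.5/26.5 ≈ 0.170.

p̂_MAP = 0.170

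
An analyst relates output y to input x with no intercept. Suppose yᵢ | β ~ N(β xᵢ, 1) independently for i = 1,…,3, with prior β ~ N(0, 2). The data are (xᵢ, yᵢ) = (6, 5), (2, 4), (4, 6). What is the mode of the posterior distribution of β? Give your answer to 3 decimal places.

β̂_MAP = 1.097

log p(β | y) = −Σ(yᵢ − βxᵢ)²/(2·1) − β²/(2·2) + const.
Setting the derivative to zero: Σxᵢ(yᵢ − βxᵢ)/1 − β/2 = 0, so β = Σxᵢyᵢ / (Σxᵢ² + σ²/τ²).
Σxᵢyᵢ = 6·5 + 2·4 + 4·6 = 62; Σxᵢ² = 56; σ²/τ² = 0.5.
β̂_MAP = 62 / (56 + 0.5) = 62/56.5 ≈ 1.097.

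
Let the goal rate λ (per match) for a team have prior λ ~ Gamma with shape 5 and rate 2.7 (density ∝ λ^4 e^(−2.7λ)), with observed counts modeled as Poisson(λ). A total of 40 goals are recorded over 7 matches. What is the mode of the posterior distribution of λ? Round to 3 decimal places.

Σxᵢ = 40, n = 7.
Posterior ∝ λ^4e^(−2.7λ) · λ^40e^(−7λ) = λ^44e^(−9.7λ), i.e. Gamma(shape=45, rate=9.7).
The mode of a Gamma(a, b) with a ≥ 1 (shape–rate) is (a−1)/b = 44/9.7 ≈ 4.536.

λ̂_MAP = 4.536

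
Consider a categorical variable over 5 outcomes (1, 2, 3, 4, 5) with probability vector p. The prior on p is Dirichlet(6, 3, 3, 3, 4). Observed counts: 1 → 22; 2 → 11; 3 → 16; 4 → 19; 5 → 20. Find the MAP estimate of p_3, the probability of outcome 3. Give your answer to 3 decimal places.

The posterior is Dirichlet(αᵢ + nᵢ) = Dirichlet(28, 14, 19, 22, 24).
For a Dirichlet(a₁,…,a_K) with all aᵢ > 1, the mode has j-th component (aⱼ − 1)/(Σaᵢ − K).
Here Σaᵢ = 107 and K = 5, so p_3 = (19 − 1)/(107 − 5) = 18/102 ≈ 0.176.

MAP estimate: 0.176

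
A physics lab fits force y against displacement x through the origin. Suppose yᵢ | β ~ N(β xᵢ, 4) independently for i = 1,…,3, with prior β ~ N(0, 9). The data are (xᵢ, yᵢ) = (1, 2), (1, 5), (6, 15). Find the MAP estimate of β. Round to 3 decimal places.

log p(β | y) = −Σ(yᵢ − βxᵢ)²/(2·4) − β²/(2·9) + const.
Setting the derivative to zero: Σxᵢ(yᵢ − βxᵢ)/4 − β/9 = 0, so β = Σxᵢyᵢ / (Σxᵢ² + σ²/τ²).
Σxᵢyᵢ = 1·2 + 1·5 + 6·15 = 97; Σxᵢ² = 38; σ²/τ² = 4/9.
β̂_MAP = 97 / (38 + 4/9) = 97/(346/9) = 873/346 ≈ 2.523.

β̂_MAP = 2.523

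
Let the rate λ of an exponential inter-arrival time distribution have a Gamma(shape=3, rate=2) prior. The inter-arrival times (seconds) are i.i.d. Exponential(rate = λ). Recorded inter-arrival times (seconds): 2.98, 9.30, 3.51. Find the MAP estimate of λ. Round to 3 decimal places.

The Exponential(rate=λ) likelihood is ∝ λ^n e^(−λΣtᵢ). Here n = 3 and Σtᵢ = 2.98 + 9.30 + 3.51 = 15.79.
Posterior ∝ λ^2e^(−2λ) · λ^3e^(−15.79λ) = λ^5e^(−17.79λ), i.e. Gamma(6, 17.79).
Mode = (a−1)/b = 5/17.79 ≈ 0.281.

λ̂_MAP = 0.281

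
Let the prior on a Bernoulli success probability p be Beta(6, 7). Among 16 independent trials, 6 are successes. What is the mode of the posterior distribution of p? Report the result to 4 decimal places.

p̂_MAP = 0.4074

Prior: Beta(6, 7).
Data: 6 successes in 16 trials. The binomial likelihood contributes p^6(1−p)^10, so the posterior is Beta(6+6, 7+10) = Beta(12, 17).
For Beta(a, b) with a, b > 1 the mode is (a−1)/(a+b−2) = 11/27 ≈ 0.4074.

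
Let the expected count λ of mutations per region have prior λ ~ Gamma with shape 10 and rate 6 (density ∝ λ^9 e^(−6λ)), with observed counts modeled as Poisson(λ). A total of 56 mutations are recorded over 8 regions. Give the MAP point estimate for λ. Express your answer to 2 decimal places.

Σxᵢ = 56, n = 8.
Posterior ∝ λ^9e^(−6λ) · λ^56e^(−8λ) = λ^65e^(−14λ), i.e. Gamma(shape=66, rate=14).
The mode of a Gamma(a, b) with a ≥ 1 (shape–rate) is (a−1)/b = 65/14 ≈ 4.64.

λ̂_MAP = 4.64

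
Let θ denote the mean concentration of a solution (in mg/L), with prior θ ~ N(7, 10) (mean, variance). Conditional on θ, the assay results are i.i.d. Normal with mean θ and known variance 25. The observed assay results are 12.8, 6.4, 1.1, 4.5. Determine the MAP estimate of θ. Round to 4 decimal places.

n = 4; x̄ = (12.8 + 6.4 + 1.1 + 4.5)/4 = 24.8/4 = 6.2.
For a Normal prior and Normal likelihood with known variance, the posterior is Normal; its mode equals its mean, the precision-weighted average.
Prior precision 1/σ₀² = 1/10 = 0.1; data precision n/σ² = 4/25 = 0.16.
θ̂ = (0.1·7 + 0.16·6.2) / (0.1 + 0.16) = 1.692/0.26 = 423/65 ≈ 6.5077.

θ̂_MAP = 6.5077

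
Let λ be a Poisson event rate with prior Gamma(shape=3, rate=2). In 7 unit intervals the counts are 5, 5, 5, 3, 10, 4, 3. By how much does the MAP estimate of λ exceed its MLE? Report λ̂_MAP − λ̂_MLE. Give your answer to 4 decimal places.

Σxᵢ = 35. Posterior is Gamma(38, 9); MAP = (38−1)/9 = 37/9 ≈ 4.11111.
MLE = x̄ = 35/7 ≈ 5.00000.
Difference = 37/9 − 35/7 = -8/9 ≈ -0.8889.

MAP − MLE = -0.8889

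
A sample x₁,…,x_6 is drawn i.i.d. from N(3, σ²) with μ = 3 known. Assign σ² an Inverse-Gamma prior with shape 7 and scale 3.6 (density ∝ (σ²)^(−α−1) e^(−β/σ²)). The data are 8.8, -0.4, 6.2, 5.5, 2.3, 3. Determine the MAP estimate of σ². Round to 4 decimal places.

σ̂²_MAP = 3.1536

Sum of squared deviations about the known mean: SS = (8.8−3)² + (-0.4−3)² + (6.2−3)² + (5.5−3)² + (2.3−3)² + (3−3)² = 62.18.
The Normal likelihood contributes (σ²)^(−n/2) exp(−SS/(2σ²)), so the posterior is Inverse-Gamma(α + n/2, β + SS/2) = Inverse-Gamma(10, 34.69).
The mode of Inverse-Gamma(a, b) is b/(a+1) = 34.69/11 ≈ 3.1536.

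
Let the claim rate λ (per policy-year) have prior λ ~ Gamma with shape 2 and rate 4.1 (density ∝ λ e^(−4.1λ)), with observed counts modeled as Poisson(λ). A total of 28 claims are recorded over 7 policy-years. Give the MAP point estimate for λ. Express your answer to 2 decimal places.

Σxᵢ = 28, n = 7.
Posterior ∝ λe^(−4.1λ) · λ^28e^(−7λ) = λ^29e^(−11.1λ), i.e. Gamma(shape=30, rate=11.1).
The mode of a Gamma(a, b) with a ≥ 1 (shape–rate) is (a−1)/b = 29/11.1 ≈ 2.61.

λ̂_MAP = 2.61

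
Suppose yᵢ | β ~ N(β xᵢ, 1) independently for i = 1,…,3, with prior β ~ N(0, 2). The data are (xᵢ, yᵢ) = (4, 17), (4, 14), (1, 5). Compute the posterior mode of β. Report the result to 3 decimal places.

log p(β | y) = −Σ(yᵢ − βxᵢ)²/(2·1) − β²/(2·2) + const.
Setting the derivative to zero: Σxᵢ(yᵢ − βxᵢ)/1 − β/2 = 0, so β = Σxᵢyᵢ / (Σxᵢ² + σ²/τ²).
Σxᵢyᵢ = 4·17 + 4·14 + 1·5 = 129; Σxᵢ² = 33; σ²/τ² = 0.5.
β̂_MAP = 129 / (33 + 0.5) = 129/33.5 ≈ 3.851.

β̂_MAP = 3.851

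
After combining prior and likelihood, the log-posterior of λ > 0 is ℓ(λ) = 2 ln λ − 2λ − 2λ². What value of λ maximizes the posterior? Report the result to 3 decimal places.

λ̂_MAP = 0.500

ℓ'(λ) = 2/λ − 2 − 4λ. Setting this to zero and multiplying by λ: 4λ² + 2λ − 2 = 0.
λ = (−2 + √(2² + 4·4·2)) / (2·4) = (−2 + √36) / 8 = (−2 + 6)/8 = 1/2.
ℓ''(λ) = −2/λ² − 4 < 0, confirming a maximum.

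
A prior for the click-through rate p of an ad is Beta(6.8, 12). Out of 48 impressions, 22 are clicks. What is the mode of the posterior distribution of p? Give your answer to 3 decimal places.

p̂_MAP = 0.429

Prior: Beta(6.8, 12).
Data: 22 successes in 48 trials. The binomial likelihood contributes p^22(1−p)^26, so the posterior is Beta(6.8+22, 12+26) = Beta(28.8, 38).
For Beta(a, b) with a, b > 1 the mode is (a−1)/(a+b−2) = 27.8/64.8 ≈ 0.429.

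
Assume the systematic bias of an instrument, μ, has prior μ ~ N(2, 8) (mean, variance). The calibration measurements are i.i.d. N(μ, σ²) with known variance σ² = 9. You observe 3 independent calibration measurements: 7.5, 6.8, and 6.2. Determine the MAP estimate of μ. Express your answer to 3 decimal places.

μ̂_MAP = 5.515

n = 3; x̄ = (7.5 + 6.8 + 6.2)/3 = 20.5/3 = 41/6 ≈ 6.8333.
For a Normal prior and Normal likelihood with known variance, the posterior is Normal; its mode equals its mean, the precision-weighted average.
Prior precision 1/σ₀² = 1/8 = 0.125; data precision n/σ² = 3/9 = 1/3.
μ̂ = (0.125·2 + (1/3)·(41/6)) / (0.125 + 1/3) = (91/36)/(11/24) = 182/33 ≈ 5.515.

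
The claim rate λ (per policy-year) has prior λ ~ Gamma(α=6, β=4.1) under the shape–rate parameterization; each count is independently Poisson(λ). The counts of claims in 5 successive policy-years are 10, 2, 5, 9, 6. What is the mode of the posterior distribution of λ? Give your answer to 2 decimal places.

λ̂_MAP = 4.07

Σxᵢ = 10+2+5+9+6 = 32, with n = 5.
Posterior ∝ λ^5e^(−4.1λ) · λ^32e^(−5λ) = λ^37e^(−9.1λ), i.e. Gamma(shape=38, rate=9.1).
The mode of a Gamma(a, b) with a ≥ 1 (shape–rate) is (a−1)/b = 37/9.1 ≈ 4.07.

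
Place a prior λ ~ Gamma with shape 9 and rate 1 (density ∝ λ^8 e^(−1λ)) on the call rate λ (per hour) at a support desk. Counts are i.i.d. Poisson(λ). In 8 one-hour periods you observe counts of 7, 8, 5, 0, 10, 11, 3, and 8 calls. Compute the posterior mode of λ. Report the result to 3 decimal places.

Σxᵢ = 7+8+5+0+10+11+3+8 = 52, with n = 8.
Posterior ∝ λ^8e^(−1λ) · λ^52e^(−8λ) = λ^60e^(−9λ), i.e. Gamma(shape=61, rate=9).
The mode of a Gamma(a, b) with a ≥ 1 (shape–rate) is (a−1)/b = 60/9 ≈ 6.667.

λ̂_MAP = 6.667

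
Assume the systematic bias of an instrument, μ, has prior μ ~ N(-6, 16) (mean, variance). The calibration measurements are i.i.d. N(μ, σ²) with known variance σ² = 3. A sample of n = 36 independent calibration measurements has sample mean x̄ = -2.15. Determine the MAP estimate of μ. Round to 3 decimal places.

n = 36, x̄ = -2.15.
For a Normal prior and Normal likelihood with known variance, the posterior is Normal; its mode equals its mean, the precision-weighted average.
Prior precision 1/σ₀² = 1/16 = 0.0625; data precision n/σ² = 36/3 = 12.
μ̂ = (0.0625·(-6) + 12·(-2.15)) / (0.0625 + 12) = (-26.175)/12.0625 = -2094/965 ≈ -2.170.

μ̂_MAP = -2.170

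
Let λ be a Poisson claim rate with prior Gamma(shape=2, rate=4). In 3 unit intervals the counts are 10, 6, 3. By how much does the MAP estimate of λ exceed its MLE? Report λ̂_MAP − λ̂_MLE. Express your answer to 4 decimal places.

Σxᵢ = 19. Posterior is Gamma(21, 7); MAP = (21−1)/7 = 20/7 ≈ 2.85714.
MLE = x̄ = 19/3 ≈ 6.33333.
Difference = 20/7 − 19/3 = -73/21 ≈ -3.4762.

MAP − MLE = -3.4762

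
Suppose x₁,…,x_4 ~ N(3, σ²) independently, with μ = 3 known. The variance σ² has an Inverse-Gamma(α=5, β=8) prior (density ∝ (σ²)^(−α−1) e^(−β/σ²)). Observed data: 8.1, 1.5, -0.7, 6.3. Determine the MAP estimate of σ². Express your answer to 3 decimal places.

Sum of squared deviations about the known mean: SS = (8.1−3)² + (1.5−3)² + (-0.7−3)² + (6.3−3)² = 52.84.
The Normal likelihood contributes (σ²)^(−n/2) exp(−SS/(2σ²)), so the posterior is Inverse-Gamma(α + n/2, β + SS/2) = Inverse-Gamma(7, 34.42).
The mode of Inverse-Gamma(a, b) is b/(a+1) = 34.42/8 ≈ 4.303.

σ̂²_MAP = 4.303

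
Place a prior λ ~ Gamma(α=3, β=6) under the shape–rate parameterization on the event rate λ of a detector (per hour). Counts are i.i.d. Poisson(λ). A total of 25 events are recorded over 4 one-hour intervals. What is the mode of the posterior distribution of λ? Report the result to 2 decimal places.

Σxᵢ = 25, n = 4.
Posterior ∝ λ^2e^(−6λ) · λ^25e^(−4λ) = λ^27e^(−10λ), i.e. Gamma(shape=28, rate=10).
The mode of a Gamma(a, b) with a ≥ 1 (shape–rate) is (a−1)/b = 27/10 ≈ 2.70.

λ̂_MAP = 2.70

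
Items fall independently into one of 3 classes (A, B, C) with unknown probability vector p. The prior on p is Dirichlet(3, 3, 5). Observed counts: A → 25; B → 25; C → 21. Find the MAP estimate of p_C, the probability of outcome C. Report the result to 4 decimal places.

MAP estimate of p_C = 0.3165

The posterior is Dirichlet(αᵢ + nᵢ) = Dirichlet(28, 28, 26).
For a Dirichlet(a₁,…,a_K) with all aᵢ > 1, the mode has j-th component (aⱼ − 1)/(Σaᵢ − K).
Here Σaᵢ = 82 and K = 3, so p_C = (26 − 1)/(82 − 3) = 25/79 ≈ 0.3165.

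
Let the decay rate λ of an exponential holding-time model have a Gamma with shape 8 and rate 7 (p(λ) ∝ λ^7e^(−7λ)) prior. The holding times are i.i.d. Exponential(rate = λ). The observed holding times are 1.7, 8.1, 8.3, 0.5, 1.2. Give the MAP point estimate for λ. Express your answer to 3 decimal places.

λ̂_MAP = 0.448

The Exponential(rate=λ) likelihood is ∝ λ^n e^(−λΣtᵢ). Here n = 5 and Σtᵢ = 1.7 + 8.1 + 8.3 + 0.5 + 1.2 = 19.8.
Posterior ∝ λ^7e^(−7λ) · λ^5e^(−19.8λ) = λ^12e^(−26.8λ), i.e. Gamma(13, 26.8).
Mode = (a−1)/b = 12/26.8 ≈ 0.448.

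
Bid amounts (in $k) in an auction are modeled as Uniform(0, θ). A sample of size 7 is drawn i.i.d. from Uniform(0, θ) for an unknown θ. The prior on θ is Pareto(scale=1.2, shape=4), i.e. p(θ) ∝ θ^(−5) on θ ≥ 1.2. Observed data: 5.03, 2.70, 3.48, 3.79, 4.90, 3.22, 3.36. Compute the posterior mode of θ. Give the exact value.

The Uniform(0, θ) likelihood is θ^(−n) for θ ≥ max(xᵢ), zero otherwise. Here max(xᵢ) = 5.03.
Posterior ∝ θ^(−5) · θ^(−7) = θ^(−12) on θ ≥ max(1.2, 5.03) = 5.03.
This density is strictly decreasing in θ, so the posterior mode lies at the lower boundary of the support.

θ̂_MAP = 5.03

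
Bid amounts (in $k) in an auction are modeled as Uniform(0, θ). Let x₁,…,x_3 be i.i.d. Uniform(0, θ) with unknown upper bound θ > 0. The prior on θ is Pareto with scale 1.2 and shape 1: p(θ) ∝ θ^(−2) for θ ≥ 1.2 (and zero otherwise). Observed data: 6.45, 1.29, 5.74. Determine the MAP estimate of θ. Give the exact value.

The Uniform(0, θ) likelihood is θ^(−n) for θ ≥ max(xᵢ), zero otherwise. Here max(xᵢ) = 6.45.
Posterior ∝ θ^(−2) · θ^(−3) = θ^(−5) on θ ≥ max(1.2, 6.45) = 6.45.
This density is strictly decreasing in θ, so the posterior mode lies at the lower boundary of the support.

θ̂_MAP = 6.45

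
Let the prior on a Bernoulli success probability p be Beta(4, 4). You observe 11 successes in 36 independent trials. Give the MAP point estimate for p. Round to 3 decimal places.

p̂_MAP = 0.333

Prior: Beta(4, 4).
Data: 11 successes in 36 trials. The binomial likelihood contributes p^11(1−p)^25, so the posterior is Beta(4+11, 4+25) = Beta(15, 29).
For Beta(a, b) with a, b > 1 the mode is (a−1)/(a+b−2) = 14/42 ≈ 0.333.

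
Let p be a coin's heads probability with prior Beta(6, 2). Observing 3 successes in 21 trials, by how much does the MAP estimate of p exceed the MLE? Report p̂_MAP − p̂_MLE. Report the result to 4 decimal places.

MAP − MLE = 0.1534

Posterior is Beta(9, 20); MAP = (9−1)/(29−2) = 8/27 ≈ 0.29630.
MLE ignores the prior: p̂_MLE = k/n = 3/21 ≈ 0.14286.
Difference = 8/27 − 3/21 = 29/189 ≈ 0.1534.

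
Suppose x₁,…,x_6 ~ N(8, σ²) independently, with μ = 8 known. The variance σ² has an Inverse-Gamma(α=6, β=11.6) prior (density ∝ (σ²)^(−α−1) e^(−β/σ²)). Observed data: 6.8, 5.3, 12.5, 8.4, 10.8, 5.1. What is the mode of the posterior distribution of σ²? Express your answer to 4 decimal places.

Sum of squared deviations about the known mean: SS = (6.8−8)² + (5.3−8)² + (12.5−8)² + (8.4−8)² + (10.8−8)² + (5.1−8)² = 45.39.
The Normal likelihood contributes (σ²)^(−n/2) exp(−SS/(2σ²)), so the posterior is Inverse-Gamma(α + n/2, β + SS/2) = Inverse-Gamma(9, 34.295).
The mode of Inverse-Gamma(a, b) is b/(a+1) = 34.295/10 ≈ 3.4295.

σ̂²_MAP = 3.4295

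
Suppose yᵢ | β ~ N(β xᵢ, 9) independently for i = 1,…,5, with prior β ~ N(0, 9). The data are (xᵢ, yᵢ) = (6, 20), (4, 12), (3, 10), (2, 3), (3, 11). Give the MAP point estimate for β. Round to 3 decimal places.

β̂_MAP = 3.160

log p(β | y) = −Σ(yᵢ − βxᵢ)²/(2·9) − β²/(2·9) + const.
Setting the derivative to zero: Σxᵢ(yᵢ − βxᵢ)/9 − β/9 = 0, so β = Σxᵢyᵢ / (Σxᵢ² + σ²/τ²).
Σxᵢyᵢ = 6·20 + 4·12 + 3·10 + 2·3 + 3·11 = 237; Σxᵢ² = 74; σ²/τ² = 1.
β̂_MAP = 237 / (74 + 1) = 237/75 ≈ 3.160.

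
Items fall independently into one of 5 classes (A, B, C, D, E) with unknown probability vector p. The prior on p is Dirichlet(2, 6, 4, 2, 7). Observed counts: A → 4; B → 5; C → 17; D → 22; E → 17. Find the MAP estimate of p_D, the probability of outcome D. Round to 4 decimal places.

The posterior is Dirichlet(αᵢ + nᵢ) = Dirichlet(6, 11, 21, 24, 24).
For a Dirichlet(a₁,…,a_K) with all aᵢ > 1, the mode has j-th component (aⱼ − 1)/(Σaᵢ − K).
Here Σaᵢ = 86 and K = 5, so p_D = (24 − 1)/(86 − 5) = 23/81 ≈ 0.2840.

MAP estimate of p_D = 0.2840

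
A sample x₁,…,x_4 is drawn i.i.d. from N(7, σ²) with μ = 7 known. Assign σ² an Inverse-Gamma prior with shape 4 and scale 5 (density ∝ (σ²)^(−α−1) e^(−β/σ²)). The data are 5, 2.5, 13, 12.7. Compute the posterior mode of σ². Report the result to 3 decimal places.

Sum of squared deviations about the known mean: SS = (5−7)² + (2.5−7)² + (13−7)² + (12.7−7)² = 92.74.
The Normal likelihood contributes (σ²)^(−n/2) exp(−SS/(2σ²)), so the posterior is Inverse-Gamma(α + n/2, β + SS/2) = Inverse-Gamma(6, 51.37).
The mode of Inverse-Gamma(a, b) is b/(a+1) = 51.37/7 ≈ 7.339.

σ̂²_MAP = 7.339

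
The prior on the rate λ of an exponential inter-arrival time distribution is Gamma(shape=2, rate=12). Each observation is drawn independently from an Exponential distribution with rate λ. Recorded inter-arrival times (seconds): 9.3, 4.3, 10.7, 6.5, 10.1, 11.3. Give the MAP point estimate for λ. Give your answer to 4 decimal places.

The Exponential(rate=λ) likelihood is ∝ λ^n e^(−λΣtᵢ). Here n = 6 and Σtᵢ = 9.3 + 4.3 + 10.7 + 6.5 + 10.1 + 11.3 = 52.2.
Posterior ∝ λe^(−12λ) · λ^6e^(−52.2λ) = λ^7e^(−64.2λ), i.e. Gamma(8, 64.2).
Mode = (a−1)/b = 7/64.2 ≈ 0.1090.

λ̂_MAP = 0.1090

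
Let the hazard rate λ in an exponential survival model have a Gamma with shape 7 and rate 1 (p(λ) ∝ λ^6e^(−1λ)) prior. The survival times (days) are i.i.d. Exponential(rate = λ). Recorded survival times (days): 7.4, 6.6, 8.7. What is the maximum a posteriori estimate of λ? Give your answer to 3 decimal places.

λ̂_MAP = 0.380

The Exponential(rate=λ) likelihood is ∝ λ^n e^(−λΣtᵢ). Here n = 3 and Σtᵢ = 7.4 + 6.6 + 8.7 = 22.7.
Posterior ∝ λ^6e^(−1λ) · λ^3e^(−22.7λ) = λ^9e^(−23.7λ), i.e. Gamma(10, 23.7).
Mode = (a−1)/b = 9/23.7 ≈ 0.380.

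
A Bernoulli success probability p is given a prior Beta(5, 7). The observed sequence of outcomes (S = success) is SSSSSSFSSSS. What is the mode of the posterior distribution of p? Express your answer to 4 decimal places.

Prior: Beta(5, 7).
Data: 10 successes in 11 trials (from the sequence). The binomial likelihood contributes p^10(1−p)^1, so the posterior is Beta(5+10, 7+1) = Beta(15, 8).
For Beta(a, b) with a, b > 1 the mode is (a−1)/(a+b−2) = 14/21 ≈ 0.6667.

p̂_MAP = 0.6667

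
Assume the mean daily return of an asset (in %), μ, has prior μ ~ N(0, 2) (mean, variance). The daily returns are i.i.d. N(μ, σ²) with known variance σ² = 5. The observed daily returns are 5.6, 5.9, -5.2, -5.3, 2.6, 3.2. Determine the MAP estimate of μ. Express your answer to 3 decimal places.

n = 6; x̄ = (5.6 + 5.9 + (-5.2) + (-5.3) + 2.6 + 3.2)/6 = 6.8/6 = 17/15 ≈ 1.1333.
For a Normal prior and Normal likelihood with known variance, the posterior is Normal; its mode equals its mean, the precision-weighted average.
Prior precision 1/σ₀² = 1/2 = 0.5; data precision n/σ² = 6/5 = 1.2.
μ̂ = (0.5·0 + 1.2·(17/15)) / (0.5 + 1.2) = 1.36/1.7 = 0.800.

μ̂_MAP = 0.800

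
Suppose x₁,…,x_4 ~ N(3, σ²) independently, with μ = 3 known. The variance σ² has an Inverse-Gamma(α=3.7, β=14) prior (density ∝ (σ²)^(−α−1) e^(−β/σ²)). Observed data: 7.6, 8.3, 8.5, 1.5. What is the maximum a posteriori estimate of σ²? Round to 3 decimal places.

σ̂²_MAP = 8.190

Sum of squared deviations about the known mean: SS = (7.6−3)² + (8.3−3)² + (8.5−3)² + (1.5−3)² = 81.75.
The Normal likelihood contributes (σ²)^(−n/2) exp(−SS/(2σ²)), so the posterior is Inverse-Gamma(α + n/2, β + SS/2) = Inverse-Gamma(5.7, 54.875).
The mode of Inverse-Gamma(a, b) is b/(a+1) = 54.875/6.7 ≈ 8.190.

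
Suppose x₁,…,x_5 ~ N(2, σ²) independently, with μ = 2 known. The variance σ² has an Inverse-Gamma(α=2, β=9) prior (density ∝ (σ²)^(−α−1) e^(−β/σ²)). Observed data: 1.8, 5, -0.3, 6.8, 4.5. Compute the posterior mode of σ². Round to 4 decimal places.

σ̂²_MAP = 5.6018

Sum of squared deviations about the known mean: SS = (1.8−2)² + (5−2)² + (-0.3−2)² + (6.8−2)² + (4.5−2)² = 43.62.
The Normal likelihood contributes (σ²)^(−n/2) exp(−SS/(2σ²)), so the posterior is Inverse-Gamma(α + n/2, β + SS/2) = Inverse-Gamma(4.5, 30.81).
The mode of Inverse-Gamma(a, b) is b/(a+1) = 30.81/5.5 ≈ 5.6018.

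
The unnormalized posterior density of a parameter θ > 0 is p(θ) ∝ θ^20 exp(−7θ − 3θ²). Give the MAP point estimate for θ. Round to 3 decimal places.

ℓ'(θ) = 20/θ − 7 − 6θ. Setting this to zero and multiplying by θ: 6θ² + 7θ − 20 = 0.
θ = (−7 + √(7² + 4·6·20)) / (2·6) = (−7 + √529) / 12 = (−7 + 23)/12 = 4/3.
ℓ''(θ) = −20/θ² − 6 < 0, confirming a maximum.

θ̂_MAP = 1.333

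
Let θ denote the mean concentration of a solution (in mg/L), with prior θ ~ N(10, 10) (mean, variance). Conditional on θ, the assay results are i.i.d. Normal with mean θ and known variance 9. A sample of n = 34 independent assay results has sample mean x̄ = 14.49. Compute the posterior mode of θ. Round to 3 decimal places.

n = 34, x̄ = 14.49.
For a Normal prior and Normal likelihood with known variance, the posterior is Normal; its mode equals its mean, the precision-weighted average.
Prior precision 1/σ₀² = 1/10 = 0.1; data precision n/σ² = 34/9.
θ̂ = (0.1·10 + (34/9)·14.49) / (0.1 + 34/9) = 55.74/(349/90) = 25083/1745 ≈ 14.374.

θ̂_MAP = 14.374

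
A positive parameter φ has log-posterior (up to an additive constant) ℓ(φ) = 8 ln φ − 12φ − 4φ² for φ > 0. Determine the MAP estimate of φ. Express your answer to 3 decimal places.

ℓ'(φ) = 8/φ − 12 − 8φ. Setting this to zero and multiplying by φ: 8φ² + 12φ − 8 = 0.
φ = (−12 + √(12² + 4·8·8)) / (2·8) = (−12 + √400) / 16 = (−12 + 20)/16 = 1/2.
ℓ''(φ) = −8/φ² − 8 < 0, confirming a maximum.

φ̂_MAP = 0.500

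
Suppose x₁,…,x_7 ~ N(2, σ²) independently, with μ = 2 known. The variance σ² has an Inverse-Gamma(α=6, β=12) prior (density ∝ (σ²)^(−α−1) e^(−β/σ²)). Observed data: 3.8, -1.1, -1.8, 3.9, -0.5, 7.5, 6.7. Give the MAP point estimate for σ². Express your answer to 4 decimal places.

Sum of squared deviations about the known mean: SS = (3.8−2)² + (-1.1−2)² + (-1.8−2)² + (3.9−2)² + (-0.5−2)² + (7.5−2)² + (6.7−2)² = 89.49.
The Normal likelihood contributes (σ²)^(−n/2) exp(−SS/(2σ²)), so the posterior is Inverse-Gamma(α + n/2, β + SS/2) = Inverse-Gamma(9.5, 56.745).
The mode of Inverse-Gamma(a, b) is b/(a+1) = 56.745/10.5 ≈ 5.4043.

σ̂²_MAP = 5.4043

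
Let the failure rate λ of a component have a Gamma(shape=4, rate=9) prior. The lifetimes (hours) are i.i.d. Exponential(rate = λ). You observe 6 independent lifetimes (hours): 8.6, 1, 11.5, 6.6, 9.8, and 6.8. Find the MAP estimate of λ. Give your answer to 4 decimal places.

λ̂_MAP = 0.1689

The Exponential(rate=λ) likelihood is ∝ λ^n e^(−λΣtᵢ). Here n = 6 and Σtᵢ = 8.6 + 1 + 11.5 + 6.6 + 9.8 + 6.8 = 44.3.
Posterior ∝ λ^3e^(−9λ) · λ^6e^(−44.3λ) = λ^9e^(−53.3λ), i.e. Gamma(10, 53.3).
Mode = (a−1)/b = 9/53.3 ≈ 0.1689.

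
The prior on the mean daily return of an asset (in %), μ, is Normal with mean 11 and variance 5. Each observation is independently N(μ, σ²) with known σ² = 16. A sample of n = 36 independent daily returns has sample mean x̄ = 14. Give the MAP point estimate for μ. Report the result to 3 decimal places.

n = 36, x̄ = 14.
For a Normal prior and Normal likelihood with known variance, the posterior is Normal; its mode equals its mean, the precision-weighted average.
Prior precision 1/σ₀² = 1/5 = 0.2; data precision n/σ² = 36/16 = 2.25.
μ̂ = (0.2·11 + 2.25·14) / (0.2 + 2.25) = 33.7/2.45 = 674/49 ≈ 13.755.

μ̂_MAP = 13.755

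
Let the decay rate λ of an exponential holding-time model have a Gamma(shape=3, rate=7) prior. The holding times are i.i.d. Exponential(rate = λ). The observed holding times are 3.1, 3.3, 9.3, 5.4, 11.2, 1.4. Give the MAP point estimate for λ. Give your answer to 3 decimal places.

The Exponential(rate=λ) likelihood is ∝ λ^n e^(−λΣtᵢ). Here n = 6 and Σtᵢ = 3.1 + 3.3 + 9.3 + 5.4 + 11.2 + 1.4 = 33.7.
Posterior ∝ λ^2e^(−7λ) · λ^6e^(−33.7λ) = λ^8e^(−40.7λ), i.e. Gamma(9, 40.7).
Mode = (a−1)/b = 8/40.7 ≈ 0.197.

λ̂_MAP = 0.197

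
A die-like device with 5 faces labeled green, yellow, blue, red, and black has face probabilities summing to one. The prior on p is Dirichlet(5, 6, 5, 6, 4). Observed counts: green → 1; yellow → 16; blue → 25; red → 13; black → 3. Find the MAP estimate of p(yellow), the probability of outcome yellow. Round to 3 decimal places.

The posterior is Dirichlet(αᵢ + nᵢ) = Dirichlet(6, 22, 30, 19, 7).
For a Dirichlet(a₁,…,a_K) with all aᵢ > 1, the mode has j-th component (aⱼ − 1)/(Σaᵢ − K).
Here Σaᵢ = 84 and K = 5, so p(yellow) = (22 − 1)/(84 − 5) = 21/79 ≈ 0.266.

MAP estimate of p(yellow) = 0.266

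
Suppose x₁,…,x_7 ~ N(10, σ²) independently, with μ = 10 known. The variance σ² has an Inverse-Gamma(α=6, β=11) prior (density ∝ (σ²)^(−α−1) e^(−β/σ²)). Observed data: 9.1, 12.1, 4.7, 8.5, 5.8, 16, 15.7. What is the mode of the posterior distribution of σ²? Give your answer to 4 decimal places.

σ̂²_MAP = 6.8424

Sum of squared deviations about the known mean: SS = (9.1−10)² + (12.1−10)² + (4.7−10)² + (8.5−10)² + (5.8−10)² + (16−10)² + (15.7−10)² = 121.69.
The Normal likelihood contributes (σ²)^(−n/2) exp(−SS/(2σ²)), so the posterior is Inverse-Gamma(α + n/2, β + SS/2) = Inverse-Gamma(9.5, 71.845).
The mode of Inverse-Gamma(a, b) is b/(a+1) = 71.845/10.5 ≈ 6.8424.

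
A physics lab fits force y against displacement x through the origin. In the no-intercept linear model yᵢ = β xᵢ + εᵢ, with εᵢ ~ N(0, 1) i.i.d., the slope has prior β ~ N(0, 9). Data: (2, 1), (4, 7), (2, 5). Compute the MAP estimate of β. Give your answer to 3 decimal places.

log p(β | y) = −Σ(yᵢ − βxᵢ)²/(2·1) − β²/(2·9) + const.
Setting the derivative to zero: Σxᵢ(yᵢ − βxᵢ)/1 − β/9 = 0, so β = Σxᵢyᵢ / (Σxᵢ² + σ²/τ²).
Σxᵢyᵢ = 2·1 + 4·7 + 2·5 = 40; Σxᵢ² = 24; σ²/τ² = 1/9.
β̂_MAP = 40 / (24 + 1/9) = 40/(217/9) = 360/217 ≈ 1.659.

β̂_MAP = 1.659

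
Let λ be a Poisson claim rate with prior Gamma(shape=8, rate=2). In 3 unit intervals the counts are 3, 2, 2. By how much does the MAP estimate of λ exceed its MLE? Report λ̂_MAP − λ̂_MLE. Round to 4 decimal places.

MAP − MLE = 0.4667

Σxᵢ = 7. Posterior is Gamma(15, 5); MAP = (15−1)/5 = 14/5 ≈ 2.80000.
MLE = x̄ = 7/3 ≈ 2.33333.
Difference = 14/5 − 7/3 = 7/15 ≈ 0.4667.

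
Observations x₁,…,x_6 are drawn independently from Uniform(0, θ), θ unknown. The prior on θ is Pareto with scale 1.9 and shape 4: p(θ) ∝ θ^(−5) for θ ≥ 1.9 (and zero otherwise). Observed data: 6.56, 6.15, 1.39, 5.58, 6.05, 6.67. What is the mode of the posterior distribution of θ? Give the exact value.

The Uniform(0, θ) likelihood is θ^(−n) for θ ≥ max(xᵢ), zero otherwise. Here max(xᵢ) = 6.67.
Posterior ∝ θ^(−5) · θ^(−6) = θ^(−11) on θ ≥ max(1.9, 6.67) = 6.67.
This density is strictly decreasing in θ, so the posterior mode lies at the lower boundary of the support.

θ̂_MAP = 6.67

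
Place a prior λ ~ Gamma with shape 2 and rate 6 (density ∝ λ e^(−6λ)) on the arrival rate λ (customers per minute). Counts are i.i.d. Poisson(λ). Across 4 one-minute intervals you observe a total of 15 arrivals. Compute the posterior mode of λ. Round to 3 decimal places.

Σxᵢ = 15, n = 4.
Posterior ∝ λe^(−6λ) · λ^15e^(−4λ) = λ^16e^(−10λ), i.e. Gamma(shape=17, rate=10).
The mode of a Gamma(a, b) with a ≥ 1 (shape–rate) is (a−1)/b = 16/10 ≈ 1.600.

λ̂_MAP = 1.600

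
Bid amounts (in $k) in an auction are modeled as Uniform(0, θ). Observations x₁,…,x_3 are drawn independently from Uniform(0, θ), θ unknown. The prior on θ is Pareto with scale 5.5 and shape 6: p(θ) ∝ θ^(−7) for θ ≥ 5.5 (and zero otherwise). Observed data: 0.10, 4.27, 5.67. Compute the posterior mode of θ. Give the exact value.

The Uniform(0, θ) likelihood is θ^(−n) for θ ≥ max(xᵢ), zero otherwise. Here max(xᵢ) = 5.67.
Posterior ∝ θ^(−7) · θ^(−3) = θ^(−10) on θ ≥ max(5.5, 5.67) = 5.67.
This density is strictly decreasing in θ, so the posterior mode lies at the lower boundary of the support.

θ̂_MAP = 5.67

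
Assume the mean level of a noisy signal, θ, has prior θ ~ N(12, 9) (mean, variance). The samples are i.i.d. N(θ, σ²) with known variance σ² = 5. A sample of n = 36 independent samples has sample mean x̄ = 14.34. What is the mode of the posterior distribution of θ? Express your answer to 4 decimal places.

θ̂_MAP = 14.3044

n = 36, x̄ = 14.34.
For a Normal prior and Normal likelihood with known variance, the posterior is Normal; its mode equals its mean, the precision-weighted average.
Prior precision 1/σ₀² = 1/9; data precision n/σ² = 36/5 = 7.2.
θ̂ = ((1/9)·12 + 7.2·14.34) / (1/9 + 7.2) = (39218/375)/(329/45) = 117654/8225 ≈ 14.3044.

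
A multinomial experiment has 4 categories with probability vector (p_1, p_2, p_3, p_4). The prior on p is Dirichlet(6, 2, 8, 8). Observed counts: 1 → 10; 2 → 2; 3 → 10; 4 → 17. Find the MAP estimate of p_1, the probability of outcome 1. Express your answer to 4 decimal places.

MAP estimate: 0.2542

The posterior is Dirichlet(αᵢ + nᵢ) = Dirichlet(16, 4, 18, 25).
For a Dirichlet(a₁,…,a_K) with all aᵢ > 1, the mode has j-th component (aⱼ − 1)/(Σaᵢ − K).
Here Σaᵢ = 63 and K = 4, so p_1 = (16 − 1)/(63 − 4) = 15/59 ≈ 0.2542.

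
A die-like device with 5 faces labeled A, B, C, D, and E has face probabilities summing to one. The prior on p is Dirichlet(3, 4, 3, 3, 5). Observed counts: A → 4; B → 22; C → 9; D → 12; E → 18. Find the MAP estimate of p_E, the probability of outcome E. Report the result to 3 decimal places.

MAP estimate of p_E = 0.282

The posterior is Dirichlet(αᵢ + nᵢ) = Dirichlet(7, 26, 12, 15, 23).
For a Dirichlet(a₁,…,a_K) with all aᵢ > 1, the mode has j-th component (aⱼ − 1)/(Σaᵢ − K).
Here Σaᵢ = 83 and K = 5, so p_E = (23 − 1)/(83 − 5) = 22/78 ≈ 0.282.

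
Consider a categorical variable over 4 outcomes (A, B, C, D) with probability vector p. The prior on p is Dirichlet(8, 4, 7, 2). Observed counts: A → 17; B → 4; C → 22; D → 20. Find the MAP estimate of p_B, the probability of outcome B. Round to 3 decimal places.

MAP estimate of p_B = 0.088

The posterior is Dirichlet(αᵢ + nᵢ) = Dirichlet(25, 8, 29, 22).
For a Dirichlet(a₁,…,a_K) with all aᵢ > 1, the mode has j-th component (aⱼ − 1)/(Σaᵢ − K).
Here Σaᵢ = 84 and K = 4, so p_B = (8 − 1)/(84 − 4) = 7/80 ≈ 0.088.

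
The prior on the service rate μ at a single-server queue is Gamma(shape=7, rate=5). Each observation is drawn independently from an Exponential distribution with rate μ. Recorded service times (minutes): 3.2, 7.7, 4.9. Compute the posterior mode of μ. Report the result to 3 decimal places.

The Exponential(rate=μ) likelihood is ∝ μ^n e^(−μΣtᵢ). Here n = 3 and Σtᵢ = 3.2 + 7.7 + 4.9 = 15.8.
Posterior ∝ μ^6e^(−5μ) · μ^3e^(−15.8μ) = μ^9e^(−20.8μ), i.e. Gamma(10, 20.8).
Mode = (a−1)/b = 9/20.8 ≈ 0.433.

μ̂_MAP = 0.433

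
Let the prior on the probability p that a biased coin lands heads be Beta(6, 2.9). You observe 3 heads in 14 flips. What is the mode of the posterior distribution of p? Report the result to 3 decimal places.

Prior: Beta(6, 2.9).
Data: 3 successes in 14 trials. The binomial likelihood contributes p^3(1−p)^11, so the posterior is Beta(6+3, 2.9+11) = Beta(9, 13.9).
For Beta(a, b) with a, b > 1 the mode is (a−1)/(a+b−2) = 8/20.9 ≈ 0.383.

p̂_MAP = 0.383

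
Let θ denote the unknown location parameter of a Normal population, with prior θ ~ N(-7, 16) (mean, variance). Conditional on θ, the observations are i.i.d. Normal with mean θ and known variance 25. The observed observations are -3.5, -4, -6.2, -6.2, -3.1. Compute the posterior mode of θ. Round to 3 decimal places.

θ̂_MAP = -5.171

n = 5; x̄ = ((-3.5) + (-4) + (-6.2) + (-6.2) + (-3.1))/5 = -23/5 = -4.6.
For a Normal prior and Normal likelihood with known variance, the posterior is Normal; its mode equals its mean, the precision-weighted average.
Prior precision 1/σ₀² = 1/16 = 0.0625; data precision n/σ² = 5/25 = 0.2.
θ̂ = (0.0625·(-7) + 0.2·(-4.6)) / (0.0625 + 0.2) = (-1.3575)/0.2625 = -181/35 ≈ -5.171.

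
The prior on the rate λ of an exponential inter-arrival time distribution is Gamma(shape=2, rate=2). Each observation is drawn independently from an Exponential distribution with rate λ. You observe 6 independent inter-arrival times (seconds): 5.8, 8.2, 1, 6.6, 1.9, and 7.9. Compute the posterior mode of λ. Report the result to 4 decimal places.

The Exponential(rate=λ) likelihood is ∝ λ^n e^(−λΣtᵢ). Here n = 6 and Σtᵢ = 5.8 + 8.2 + 1 + 6.6 + 1.9 + 7.9 = 31.4.
Posterior ∝ λe^(−2λ) · λ^6e^(−31.4λ) = λ^7e^(−33.4λ), i.e. Gamma(8, 33.4).
Mode = (a−1)/b = 7/33.4 ≈ 0.2096.

λ̂_MAP = 0.2096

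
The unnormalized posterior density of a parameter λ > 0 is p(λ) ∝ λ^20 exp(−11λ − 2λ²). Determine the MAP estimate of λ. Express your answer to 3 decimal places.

ℓ'(λ) = 20/λ − 11 − 4λ. Setting this to zero and multiplying by λ: 4λ² + 11λ − 20 = 0.
λ = (−11 + √(11² + 4·4·20)) / (2·4) = (−11 + √441) / 8 = (−11 + 21)/8 = 5/4.
ℓ''(λ) = −20/λ² − 4 < 0, confirming a maximum.

λ̂_MAP = 1.250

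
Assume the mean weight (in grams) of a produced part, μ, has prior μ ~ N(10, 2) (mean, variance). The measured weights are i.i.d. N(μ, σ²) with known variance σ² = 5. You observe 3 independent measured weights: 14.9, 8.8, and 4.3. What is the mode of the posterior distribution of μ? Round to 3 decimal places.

n = 3; x̄ = (14.9 + 8.8 + 4.3)/3 = 28/3 = 28/3 ≈ 9.3333.
For a Normal prior and Normal likelihood with known variance, the posterior is Normal; its mode equals its mean, the precision-weighted average.
Prior precision 1/σ₀² = 1/2 = 0.5; data precision n/σ² = 3/5 = 0.6.
μ̂ = (0.5·10 + 0.6·(28/3)) / (0.5 + 0.6) = 10.6/1.1 = 106/11 ≈ 9.636.

μ̂_MAP = 9.636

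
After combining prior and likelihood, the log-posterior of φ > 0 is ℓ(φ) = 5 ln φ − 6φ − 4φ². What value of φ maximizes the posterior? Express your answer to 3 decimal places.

φ̂_MAP = 0.500

ℓ'(φ) = 5/φ − 6 − 8φ. Setting this to zero and multiplying by φ: 8φ² + 6φ − 5 = 0.
φ = (−6 + √(6² + 4·8·5)) / (2·8) = (−6 + √196) / 16 = (−6 + 14)/16 = 1/2.
ℓ''(φ) = −5/φ² − 8 < 0, confirming a maximum.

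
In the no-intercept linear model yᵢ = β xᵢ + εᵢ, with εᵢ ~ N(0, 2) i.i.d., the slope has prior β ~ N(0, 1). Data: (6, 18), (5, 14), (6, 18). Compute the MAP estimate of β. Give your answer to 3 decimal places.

log p(β | y) = −Σ(yᵢ − βxᵢ)²/(2·2) − β²/(2·1) + const.
Setting the derivative to zero: Σxᵢ(yᵢ − βxᵢ)/2 − β/1 = 0, so β = Σxᵢyᵢ / (Σxᵢ² + σ²/τ²).
Σxᵢyᵢ = 6·18 + 5·14 + 6·18 = 286; Σxᵢ² = 97; σ²/τ² = 2.
β̂_MAP = 286 / (97 + 2) = 286/99 ≈ 2.889.

β̂_MAP = 2.889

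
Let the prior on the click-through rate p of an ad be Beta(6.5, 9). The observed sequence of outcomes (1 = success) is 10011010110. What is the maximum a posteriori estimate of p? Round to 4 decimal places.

p̂_MAP = 0.4694

Prior: Beta(6.5, 9).
Data: 6 successes in 11 trials (from the sequence). The binomial likelihood contributes p^6(1−p)^5, so the posterior is Beta(6.5+6, 9+5) = Beta(12.5, 14).
For Beta(a, b) with a, b > 1 the mode is (a−1)/(a+b−2) = 11.5/24.5 ≈ 0.4694.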